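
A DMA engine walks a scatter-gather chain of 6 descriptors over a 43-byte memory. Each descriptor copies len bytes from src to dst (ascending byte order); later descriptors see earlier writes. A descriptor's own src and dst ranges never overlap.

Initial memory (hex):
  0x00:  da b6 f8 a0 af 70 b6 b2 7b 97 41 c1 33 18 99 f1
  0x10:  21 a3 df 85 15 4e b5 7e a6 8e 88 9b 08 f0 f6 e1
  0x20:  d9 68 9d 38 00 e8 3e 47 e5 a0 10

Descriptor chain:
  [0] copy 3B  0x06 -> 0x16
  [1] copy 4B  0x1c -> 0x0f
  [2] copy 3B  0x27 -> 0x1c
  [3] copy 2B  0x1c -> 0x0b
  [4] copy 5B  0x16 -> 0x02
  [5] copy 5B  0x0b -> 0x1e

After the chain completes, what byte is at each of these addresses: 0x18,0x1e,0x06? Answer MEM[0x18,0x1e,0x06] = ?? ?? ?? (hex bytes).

D0: mem[0x16..0x18] <- [b6 b2 7b]
D1: mem[0x0f..0x12] <- [08 f0 f6 e1]
D2: mem[0x1c..0x1e] <- [47 e5 a0]
D3: mem[0x0b..0x0c] <- [47 e5]
D4: mem[0x02..0x06] <- [b6 b2 7b 8e 88]
D5: mem[0x1e..0x22] <- [47 e5 18 99 08]
query mem[0x18]=0x7b, mem[0x1e]=0x47, mem[0x06]=0x88

MEM[0x18,0x1e,0x06] = 7b 47 88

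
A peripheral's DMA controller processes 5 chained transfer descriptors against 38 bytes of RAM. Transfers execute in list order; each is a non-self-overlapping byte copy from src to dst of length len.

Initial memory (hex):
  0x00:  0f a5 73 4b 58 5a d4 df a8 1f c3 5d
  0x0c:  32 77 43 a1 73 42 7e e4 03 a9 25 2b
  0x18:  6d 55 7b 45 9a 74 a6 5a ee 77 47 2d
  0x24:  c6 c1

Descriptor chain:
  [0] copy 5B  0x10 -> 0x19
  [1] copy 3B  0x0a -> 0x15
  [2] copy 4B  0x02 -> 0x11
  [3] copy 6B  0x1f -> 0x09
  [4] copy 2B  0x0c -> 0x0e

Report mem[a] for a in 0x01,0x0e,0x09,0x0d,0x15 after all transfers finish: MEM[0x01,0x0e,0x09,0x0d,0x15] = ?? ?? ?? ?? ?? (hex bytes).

[0] 0x10->0x19 len=5 : 73 42 7e e4 03
[1] 0x0a->0x15 len=3 : c3 5d 32
[2] 0x02->0x11 len=4 : 73 4b 58 5a
[3] 0x1f->0x09 len=6 : 5a ee 77 47 2d c6
[4] 0x0c->0x0e len=2 : 47 2d
query mem[0x01]=0xa5, mem[0x0e]=0x47, mem[0x09]=0x5a, mem[0x0d]=0x2d, mem[0x15]=0xc3

MEM[0x01,0x0e,0x09,0x0d,0x15] = a5 47 5a 2d c3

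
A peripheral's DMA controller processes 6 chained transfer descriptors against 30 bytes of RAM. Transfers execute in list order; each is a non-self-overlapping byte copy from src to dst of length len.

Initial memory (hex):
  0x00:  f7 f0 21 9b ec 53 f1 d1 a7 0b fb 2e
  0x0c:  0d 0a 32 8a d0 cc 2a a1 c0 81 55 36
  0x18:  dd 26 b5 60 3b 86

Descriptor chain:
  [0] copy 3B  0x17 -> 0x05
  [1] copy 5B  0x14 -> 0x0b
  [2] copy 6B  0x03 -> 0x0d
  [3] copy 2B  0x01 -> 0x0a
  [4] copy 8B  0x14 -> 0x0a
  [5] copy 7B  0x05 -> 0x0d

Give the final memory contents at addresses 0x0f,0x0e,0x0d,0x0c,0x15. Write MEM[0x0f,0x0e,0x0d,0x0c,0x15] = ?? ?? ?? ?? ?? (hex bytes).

[0] 0x17->0x05 len=3 : 36 dd 26
[1] 0x14->0x0b len=5 : c0 81 55 36 dd
[2] 0x03->0x0d len=6 : 9b ec 36 dd 26 a7
[3] 0x01->0x0a len=2 : f0 21
[4] 0x14->0x0a len=8 : c0 81 55 36 dd 26 b5 60
[5] 0x05->0x0d len=7 : 36 dd 26 a7 0b c0 81
query mem[0x0f]=0x26, mem[0x0e]=0xdd, mem[0x0d]=0x36, mem[0x0c]=0x55, mem[0x15]=0x81

MEM[0x0f,0x0e,0x0d,0x0c,0x15] = 26 dd 36 55 81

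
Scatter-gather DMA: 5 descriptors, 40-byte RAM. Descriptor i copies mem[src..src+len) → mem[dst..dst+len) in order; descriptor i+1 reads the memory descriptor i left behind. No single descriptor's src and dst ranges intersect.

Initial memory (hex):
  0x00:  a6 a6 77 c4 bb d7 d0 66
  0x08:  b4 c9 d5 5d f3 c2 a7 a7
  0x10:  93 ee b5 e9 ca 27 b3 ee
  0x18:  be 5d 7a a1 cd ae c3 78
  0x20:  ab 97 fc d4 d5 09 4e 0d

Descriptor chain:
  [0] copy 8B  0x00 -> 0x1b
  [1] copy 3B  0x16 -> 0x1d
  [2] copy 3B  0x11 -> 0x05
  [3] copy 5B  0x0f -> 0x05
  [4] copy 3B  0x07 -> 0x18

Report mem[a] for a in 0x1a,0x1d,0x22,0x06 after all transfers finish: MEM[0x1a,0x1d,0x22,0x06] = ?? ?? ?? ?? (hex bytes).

MEM[0x1a,0x1d,0x22,0x06] = e9 b3 66 93

#0 dst[0x1b+8] := {0xa6,0xa6,0x77,0xc4,0xbb,0xd7,0xd0,0x66}
#1 dst[0x1d+3] := {0xb3,0xee,0xbe}
#2 dst[0x05+3] := {0xee,0xb5,0xe9}
#3 dst[0x05+5] := {0xa7,0x93,0xee,0xb5,0xe9}
#4 dst[0x18+3] := {0xee,0xb5,0xe9}
query mem[0x1a]=0xe9, mem[0x1d]=0xb3, mem[0x22]=0x66, mem[0x06]=0x93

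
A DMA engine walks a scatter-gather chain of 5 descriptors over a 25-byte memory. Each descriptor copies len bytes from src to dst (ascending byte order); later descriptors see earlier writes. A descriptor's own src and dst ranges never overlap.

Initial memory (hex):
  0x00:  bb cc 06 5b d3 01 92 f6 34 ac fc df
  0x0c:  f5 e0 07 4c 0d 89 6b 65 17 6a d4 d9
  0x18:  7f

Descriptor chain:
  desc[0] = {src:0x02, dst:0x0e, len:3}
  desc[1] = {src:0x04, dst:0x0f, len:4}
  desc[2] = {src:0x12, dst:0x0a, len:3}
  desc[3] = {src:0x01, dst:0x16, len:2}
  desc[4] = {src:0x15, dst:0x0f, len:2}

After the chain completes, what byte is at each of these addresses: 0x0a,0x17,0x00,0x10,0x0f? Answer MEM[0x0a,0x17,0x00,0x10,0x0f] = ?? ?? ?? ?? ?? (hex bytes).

[0] 0x02->0x0e len=3 : 06 5b d3
[1] 0x04->0x0f len=4 : d3 01 92 f6
[2] 0x12->0x0a len=3 : f6 65 17
[3] 0x01->0x16 len=2 : cc 06
[4] 0x15->0x0f len=2 : 6a cc
query mem[0x0a]=0xf6, mem[0x17]=0x06, mem[0x00]=0xbb, mem[0x10]=0xcc, mem[0x0f]=0x6a

MEM[0x0a,0x17,0x00,0x10,0x0f] = f6 06 bb cc 6a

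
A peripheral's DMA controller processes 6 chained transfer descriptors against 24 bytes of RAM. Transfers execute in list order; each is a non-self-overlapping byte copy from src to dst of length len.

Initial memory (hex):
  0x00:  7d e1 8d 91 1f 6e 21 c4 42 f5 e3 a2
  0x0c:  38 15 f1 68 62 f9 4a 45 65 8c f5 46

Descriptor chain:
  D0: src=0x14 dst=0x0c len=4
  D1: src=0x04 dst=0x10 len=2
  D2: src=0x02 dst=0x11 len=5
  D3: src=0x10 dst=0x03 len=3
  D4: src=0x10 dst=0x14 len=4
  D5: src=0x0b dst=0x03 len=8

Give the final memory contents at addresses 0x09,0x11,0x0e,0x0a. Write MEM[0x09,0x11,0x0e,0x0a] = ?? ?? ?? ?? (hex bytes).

D0: mem[0x0c..0x0f] <- [65 8c f5 46]
D1: mem[0x10..0x11] <- [1f 6e]
D2: mem[0x11..0x15] <- [8d 91 1f 6e 21]
D3: mem[0x03..0x05] <- [1f 8d 91]
D4: mem[0x14..0x17] <- [1f 8d 91 1f]
D5: mem[0x03..0x0a] <- [a2 65 8c f5 46 1f 8d 91]
query mem[0x09]=0x8d, mem[0x11]=0x8d, mem[0x0e]=0xf5, mem[0x0a]=0x91

MEM[0x09,0x11,0x0e,0x0a] = 8d 8d f5 91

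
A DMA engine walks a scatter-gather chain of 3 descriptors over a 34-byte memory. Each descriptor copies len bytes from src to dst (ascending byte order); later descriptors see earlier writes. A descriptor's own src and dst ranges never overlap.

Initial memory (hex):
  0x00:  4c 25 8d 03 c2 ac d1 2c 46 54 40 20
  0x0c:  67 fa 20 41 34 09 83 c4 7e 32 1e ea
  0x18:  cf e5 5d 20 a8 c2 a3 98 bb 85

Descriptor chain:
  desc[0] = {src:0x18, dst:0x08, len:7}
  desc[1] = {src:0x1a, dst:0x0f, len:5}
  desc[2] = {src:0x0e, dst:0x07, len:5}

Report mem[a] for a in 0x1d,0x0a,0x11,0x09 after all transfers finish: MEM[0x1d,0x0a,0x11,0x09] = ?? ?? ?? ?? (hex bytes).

  after D0: wrote 7B at 0x08 = cfe55d20a8c2a3
  after D1: wrote 5B at 0x0f = 5d20a8c2a3
  after D2: wrote 5B at 0x07 = a35d20a8c2
query mem[0x1d]=0xc2, mem[0x0a]=0xa8, mem[0x11]=0xa8, mem[0x09]=0x20

MEM[0x1d,0x0a,0x11,0x09] = c2 a8 a8 20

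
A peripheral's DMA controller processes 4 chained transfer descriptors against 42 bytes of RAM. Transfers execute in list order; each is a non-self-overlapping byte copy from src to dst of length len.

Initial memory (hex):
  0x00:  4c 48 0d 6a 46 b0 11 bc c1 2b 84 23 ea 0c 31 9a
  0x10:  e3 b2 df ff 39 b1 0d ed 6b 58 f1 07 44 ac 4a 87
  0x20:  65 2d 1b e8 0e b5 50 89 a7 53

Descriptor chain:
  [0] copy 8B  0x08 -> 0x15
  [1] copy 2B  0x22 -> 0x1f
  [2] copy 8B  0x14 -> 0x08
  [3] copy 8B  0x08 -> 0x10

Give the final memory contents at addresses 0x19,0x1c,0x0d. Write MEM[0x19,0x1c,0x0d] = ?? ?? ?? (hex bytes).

[0] 0x08->0x15 len=8 : c1 2b 84 23 ea 0c 31 9a
[1] 0x22->0x1f len=2 : 1b e8
[2] 0x14->0x08 len=8 : 39 c1 2b 84 23 ea 0c 31
[3] 0x08->0x10 len=8 : 39 c1 2b 84 23 ea 0c 31
query mem[0x19]=0xea, mem[0x1c]=0x9a, mem[0x0d]=0xea

MEM[0x19,0x1c,0x0d] = ea 9a ea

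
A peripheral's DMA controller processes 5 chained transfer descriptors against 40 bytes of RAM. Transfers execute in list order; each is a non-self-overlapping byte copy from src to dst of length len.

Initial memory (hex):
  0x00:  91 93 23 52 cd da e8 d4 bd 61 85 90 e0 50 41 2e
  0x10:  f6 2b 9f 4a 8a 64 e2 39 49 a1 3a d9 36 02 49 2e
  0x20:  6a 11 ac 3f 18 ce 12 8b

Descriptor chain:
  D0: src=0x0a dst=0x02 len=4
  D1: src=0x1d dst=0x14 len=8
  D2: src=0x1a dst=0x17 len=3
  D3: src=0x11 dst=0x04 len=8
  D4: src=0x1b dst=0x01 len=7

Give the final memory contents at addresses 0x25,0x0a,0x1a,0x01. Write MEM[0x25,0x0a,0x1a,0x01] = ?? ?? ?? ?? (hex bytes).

[0] 0x0a->0x02 len=4 : 85 90 e0 50
[1] 0x1d->0x14 len=8 : 02 49 2e 6a 11 ac 3f 18
[2] 0x1a->0x17 len=3 : 3f 18 36
[3] 0x11->0x04 len=8 : 2b 9f 4a 02 49 2e 3f 18
[4] 0x1b->0x01 len=7 : 18 36 02 49 2e 6a 11
query mem[0x25]=0xce, mem[0x0a]=0x3f, mem[0x1a]=0x3f, mem[0x01]=0x18

MEM[0x25,0x0a,0x1a,0x01] = ce 3f 3f 18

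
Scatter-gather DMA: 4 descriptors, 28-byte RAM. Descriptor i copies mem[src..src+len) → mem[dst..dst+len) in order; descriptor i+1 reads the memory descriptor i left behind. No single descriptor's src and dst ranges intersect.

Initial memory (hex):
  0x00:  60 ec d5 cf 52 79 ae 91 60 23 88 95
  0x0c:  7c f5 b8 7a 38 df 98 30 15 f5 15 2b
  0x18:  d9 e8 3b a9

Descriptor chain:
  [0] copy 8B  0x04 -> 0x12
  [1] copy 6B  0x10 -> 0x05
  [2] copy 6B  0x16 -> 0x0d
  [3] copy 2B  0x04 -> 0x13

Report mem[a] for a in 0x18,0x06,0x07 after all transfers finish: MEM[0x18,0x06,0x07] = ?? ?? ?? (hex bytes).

#0 dst[0x12+8] := {0x52,0x79,0xae,0x91,0x60,0x23,0x88,0x95}
#1 dst[0x05+6] := {0x38,0xdf,0x52,0x79,0xae,0x91}
#2 dst[0x0d+6] := {0x60,0x23,0x88,0x95,0x3b,0xa9}
#3 dst[0x13+2] := {0x52,0x38}
query mem[0x18]=0x88, mem[0x06]=0xdf, mem[0x07]=0x52

MEM[0x18,0x06,0x07] = 88 df 52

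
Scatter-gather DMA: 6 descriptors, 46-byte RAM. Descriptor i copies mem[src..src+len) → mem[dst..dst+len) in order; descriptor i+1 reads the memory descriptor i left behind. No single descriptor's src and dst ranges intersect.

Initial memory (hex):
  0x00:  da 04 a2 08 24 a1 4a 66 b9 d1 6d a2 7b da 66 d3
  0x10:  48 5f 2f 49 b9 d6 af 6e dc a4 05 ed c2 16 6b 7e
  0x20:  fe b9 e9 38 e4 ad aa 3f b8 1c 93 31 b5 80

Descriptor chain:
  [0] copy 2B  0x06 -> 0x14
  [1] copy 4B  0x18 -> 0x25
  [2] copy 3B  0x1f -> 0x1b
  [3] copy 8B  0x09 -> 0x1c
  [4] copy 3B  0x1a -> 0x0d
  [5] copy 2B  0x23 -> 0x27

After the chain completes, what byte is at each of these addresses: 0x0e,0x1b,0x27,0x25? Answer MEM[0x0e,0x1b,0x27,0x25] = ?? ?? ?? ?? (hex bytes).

MEM[0x0e,0x1b,0x27,0x25] = 7e 7e 48 dc

[0] 0x06->0x14 len=2 : 4a 66
[1] 0x18->0x25 len=4 : dc a4 05 ed
[2] 0x1f->0x1b len=3 : 7e fe b9
[3] 0x09->0x1c len=8 : d1 6d a2 7b da 66 d3 48
[4] 0x1a->0x0d len=3 : 05 7e d1
[5] 0x23->0x27 len=2 : 48 e4
query mem[0x0e]=0x7e, mem[0x1b]=0x7e, mem[0x27]=0x48, mem[0x25]=0xdc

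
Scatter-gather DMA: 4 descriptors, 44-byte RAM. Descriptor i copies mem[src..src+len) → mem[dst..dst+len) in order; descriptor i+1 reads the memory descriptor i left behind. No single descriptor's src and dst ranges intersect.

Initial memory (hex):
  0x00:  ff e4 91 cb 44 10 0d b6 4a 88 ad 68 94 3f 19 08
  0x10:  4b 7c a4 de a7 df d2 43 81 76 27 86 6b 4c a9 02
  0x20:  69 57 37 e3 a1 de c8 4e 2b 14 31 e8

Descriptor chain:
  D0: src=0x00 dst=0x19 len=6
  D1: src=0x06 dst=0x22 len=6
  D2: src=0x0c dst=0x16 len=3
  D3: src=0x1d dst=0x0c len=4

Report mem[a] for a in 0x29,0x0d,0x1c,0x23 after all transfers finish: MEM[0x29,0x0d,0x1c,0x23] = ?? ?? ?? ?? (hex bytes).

  after D0: wrote 6B at 0x19 = ffe491cb4410
  after D1: wrote 6B at 0x22 = 0db64a88ad68
  after D2: wrote 3B at 0x16 = 943f19
  after D3: wrote 4B at 0x0c = 44100269
query mem[0x29]=0x14, mem[0x0d]=0x10, mem[0x1c]=0xcb, mem[0x23]=0xb6

MEM[0x29,0x0d,0x1c,0x23] = 14 10 cb b6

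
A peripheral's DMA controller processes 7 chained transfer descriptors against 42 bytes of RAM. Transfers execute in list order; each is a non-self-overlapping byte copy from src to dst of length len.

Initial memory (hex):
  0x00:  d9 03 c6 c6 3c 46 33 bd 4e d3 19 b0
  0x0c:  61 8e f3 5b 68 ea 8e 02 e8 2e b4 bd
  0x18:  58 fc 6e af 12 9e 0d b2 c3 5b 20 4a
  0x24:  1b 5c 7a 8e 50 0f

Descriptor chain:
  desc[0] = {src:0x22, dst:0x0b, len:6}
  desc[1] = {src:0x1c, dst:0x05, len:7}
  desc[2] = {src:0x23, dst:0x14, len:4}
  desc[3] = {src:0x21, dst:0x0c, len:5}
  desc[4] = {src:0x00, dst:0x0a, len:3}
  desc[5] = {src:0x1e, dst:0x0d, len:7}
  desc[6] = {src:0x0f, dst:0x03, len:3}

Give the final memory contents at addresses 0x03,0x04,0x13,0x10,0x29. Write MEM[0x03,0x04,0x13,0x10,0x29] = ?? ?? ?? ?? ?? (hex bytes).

MEM[0x03,0x04,0x13,0x10,0x29] = c3 5b 1b 5b 0f

[0] 0x22->0x0b len=6 : 20 4a 1b 5c 7a 8e
[1] 0x1c->0x05 len=7 : 12 9e 0d b2 c3 5b 20
[2] 0x23->0x14 len=4 : 4a 1b 5c 7a
[3] 0x21->0x0c len=5 : 5b 20 4a 1b 5c
[4] 0x00->0x0a len=3 : d9 03 c6
[5] 0x1e->0x0d len=7 : 0d b2 c3 5b 20 4a 1b
[6] 0x0f->0x03 len=3 : c3 5b 20
query mem[0x03]=0xc3, mem[0x04]=0x5b, mem[0x13]=0x1b, mem[0x10]=0x5b, mem[0x29]=0x0f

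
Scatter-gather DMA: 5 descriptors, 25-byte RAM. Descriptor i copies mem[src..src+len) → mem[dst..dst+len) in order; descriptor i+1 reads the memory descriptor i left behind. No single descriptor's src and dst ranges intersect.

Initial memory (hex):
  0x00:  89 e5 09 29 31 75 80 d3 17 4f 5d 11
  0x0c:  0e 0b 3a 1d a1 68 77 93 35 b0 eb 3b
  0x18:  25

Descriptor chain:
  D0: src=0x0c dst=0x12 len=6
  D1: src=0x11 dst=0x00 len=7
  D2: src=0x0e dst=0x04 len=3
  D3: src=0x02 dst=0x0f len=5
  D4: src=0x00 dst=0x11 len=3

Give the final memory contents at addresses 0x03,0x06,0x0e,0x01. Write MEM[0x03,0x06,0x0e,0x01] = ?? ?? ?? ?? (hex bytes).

MEM[0x03,0x06,0x0e,0x01] = 3a a1 3a 0e

D0: mem[0x12..0x17] <- [0e 0b 3a 1d a1 68]
D1: mem[0x00..0x06] <- [68 0e 0b 3a 1d a1 68]
D2: mem[0x04..0x06] <- [3a 1d a1]
D3: mem[0x0f..0x13] <- [0b 3a 3a 1d a1]
D4: mem[0x11..0x13] <- [68 0e 0b]
query mem[0x03]=0x3a, mem[0x06]=0xa1, mem[0x0e]=0x3a, mem[0x01]=0x0e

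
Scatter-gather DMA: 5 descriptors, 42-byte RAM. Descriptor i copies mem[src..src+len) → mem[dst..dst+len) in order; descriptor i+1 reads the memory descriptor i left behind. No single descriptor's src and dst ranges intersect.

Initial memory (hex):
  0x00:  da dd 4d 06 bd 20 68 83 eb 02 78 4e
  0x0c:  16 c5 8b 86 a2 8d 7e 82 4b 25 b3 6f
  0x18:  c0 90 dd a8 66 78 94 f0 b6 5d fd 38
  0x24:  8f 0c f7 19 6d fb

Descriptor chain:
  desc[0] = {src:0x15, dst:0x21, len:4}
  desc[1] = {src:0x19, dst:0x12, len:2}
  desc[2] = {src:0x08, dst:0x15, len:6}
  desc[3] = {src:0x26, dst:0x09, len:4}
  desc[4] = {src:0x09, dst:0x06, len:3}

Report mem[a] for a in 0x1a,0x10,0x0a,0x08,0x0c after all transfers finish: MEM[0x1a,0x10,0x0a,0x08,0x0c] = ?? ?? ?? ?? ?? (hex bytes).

MEM[0x1a,0x10,0x0a,0x08,0x0c] = c5 a2 19 6d fb

D0: mem[0x21..0x24] <- [25 b3 6f c0]
D1: mem[0x12..0x13] <- [90 dd]
D2: mem[0x15..0x1a] <- [eb 02 78 4e 16 c5]
D3: mem[0x09..0x0c] <- [f7 19 6d fb]
D4: mem[0x06..0x08] <- [f7 19 6d]
query mem[0x1a]=0xc5, mem[0x10]=0xa2, mem[0x0a]=0x19, mem[0x08]=0x6d, mem[0x0c]=0xfb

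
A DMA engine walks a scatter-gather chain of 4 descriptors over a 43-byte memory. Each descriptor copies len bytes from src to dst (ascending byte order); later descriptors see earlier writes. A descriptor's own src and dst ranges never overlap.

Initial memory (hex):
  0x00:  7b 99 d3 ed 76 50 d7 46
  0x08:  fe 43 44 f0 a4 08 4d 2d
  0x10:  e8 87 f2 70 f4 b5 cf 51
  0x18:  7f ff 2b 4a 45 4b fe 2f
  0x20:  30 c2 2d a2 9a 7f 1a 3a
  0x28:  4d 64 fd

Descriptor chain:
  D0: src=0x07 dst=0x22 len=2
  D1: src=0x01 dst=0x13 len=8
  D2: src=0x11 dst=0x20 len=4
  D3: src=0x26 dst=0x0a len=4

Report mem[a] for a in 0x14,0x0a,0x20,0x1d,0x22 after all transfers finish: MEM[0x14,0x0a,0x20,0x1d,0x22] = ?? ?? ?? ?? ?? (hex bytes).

MEM[0x14,0x0a,0x20,0x1d,0x22] = d3 1a 87 4b 99

D0: mem[0x22..0x23] <- [46 fe]
D1: mem[0x13..0x1a] <- [99 d3 ed 76 50 d7 46 fe]
D2: mem[0x20..0x23] <- [87 f2 99 d3]
D3: mem[0x0a..0x0d] <- [1a 3a 4d 64]
query mem[0x14]=0xd3, mem[0x0a]=0x1a, mem[0x20]=0x87, mem[0x1d]=0x4b, mem[0x22]=0x99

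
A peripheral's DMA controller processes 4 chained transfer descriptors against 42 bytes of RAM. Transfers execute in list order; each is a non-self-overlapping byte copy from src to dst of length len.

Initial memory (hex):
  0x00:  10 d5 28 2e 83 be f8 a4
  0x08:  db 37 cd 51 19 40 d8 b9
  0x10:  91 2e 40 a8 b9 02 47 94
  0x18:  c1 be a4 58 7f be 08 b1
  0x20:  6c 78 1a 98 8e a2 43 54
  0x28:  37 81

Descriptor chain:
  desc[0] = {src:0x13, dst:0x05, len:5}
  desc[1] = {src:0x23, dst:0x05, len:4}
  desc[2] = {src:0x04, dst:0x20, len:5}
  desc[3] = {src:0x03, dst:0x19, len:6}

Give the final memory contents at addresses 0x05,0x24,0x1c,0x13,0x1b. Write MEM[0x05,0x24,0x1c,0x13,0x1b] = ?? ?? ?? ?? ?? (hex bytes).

MEM[0x05,0x24,0x1c,0x13,0x1b] = 98 43 8e a8 98

#0 dst[0x05+5] := {0xa8,0xb9,0x02,0x47,0x94}
#1 dst[0x05+4] := {0x98,0x8e,0xa2,0x43}
#2 dst[0x20+5] := {0x83,0x98,0x8e,0xa2,0x43}
#3 dst[0x19+6] := {0x2e,0x83,0x98,0x8e,0xa2,0x43}
query mem[0x05]=0x98, mem[0x24]=0x43, mem[0x1c]=0x8e, mem[0x13]=0xa8, mem[0x1b]=0x98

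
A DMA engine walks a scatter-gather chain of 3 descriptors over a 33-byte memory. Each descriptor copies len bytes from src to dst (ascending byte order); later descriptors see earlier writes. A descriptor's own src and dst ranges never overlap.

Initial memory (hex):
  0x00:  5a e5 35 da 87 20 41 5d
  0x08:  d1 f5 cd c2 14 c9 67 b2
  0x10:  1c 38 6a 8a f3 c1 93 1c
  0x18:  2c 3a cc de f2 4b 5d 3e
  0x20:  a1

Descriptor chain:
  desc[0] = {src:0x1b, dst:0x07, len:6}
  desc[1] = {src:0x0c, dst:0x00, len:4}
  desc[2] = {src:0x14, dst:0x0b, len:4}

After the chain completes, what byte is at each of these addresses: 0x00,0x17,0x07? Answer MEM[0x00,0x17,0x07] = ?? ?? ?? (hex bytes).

D0: mem[0x07..0x0c] <- [de f2 4b 5d 3e a1]
D1: mem[0x00..0x03] <- [a1 c9 67 b2]
D2: mem[0x0b..0x0e] <- [f3 c1 93 1c]
query mem[0x00]=0xa1, mem[0x17]=0x1c, mem[0x07]=0xde

MEM[0x00,0x17,0x07] = a1 1c de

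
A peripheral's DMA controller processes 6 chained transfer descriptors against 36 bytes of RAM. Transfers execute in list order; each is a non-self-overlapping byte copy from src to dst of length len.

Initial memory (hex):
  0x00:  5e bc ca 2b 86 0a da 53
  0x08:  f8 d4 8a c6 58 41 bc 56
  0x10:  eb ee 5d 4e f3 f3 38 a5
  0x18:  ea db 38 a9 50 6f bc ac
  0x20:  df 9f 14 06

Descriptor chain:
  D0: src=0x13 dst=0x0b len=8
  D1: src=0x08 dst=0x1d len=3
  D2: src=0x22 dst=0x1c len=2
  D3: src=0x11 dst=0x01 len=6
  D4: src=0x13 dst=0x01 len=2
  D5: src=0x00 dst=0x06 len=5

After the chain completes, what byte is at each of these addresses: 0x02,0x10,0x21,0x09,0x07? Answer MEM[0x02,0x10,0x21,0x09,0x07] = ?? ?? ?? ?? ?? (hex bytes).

MEM[0x02,0x10,0x21,0x09,0x07] = f3 ea 9f 4e 4e

  after D0: wrote 8B at 0x0b = 4ef3f338a5eadb38
  after D1: wrote 3B at 0x1d = f8d48a
  after D2: wrote 2B at 0x1c = 1406
  after D3: wrote 6B at 0x01 = db384ef3f338
  after D4: wrote 2B at 0x01 = 4ef3
  after D5: wrote 5B at 0x06 = 5e4ef34ef3
query mem[0x02]=0xf3, mem[0x10]=0xea, mem[0x21]=0x9f, mem[0x09]=0x4e, mem[0x07]=0x4e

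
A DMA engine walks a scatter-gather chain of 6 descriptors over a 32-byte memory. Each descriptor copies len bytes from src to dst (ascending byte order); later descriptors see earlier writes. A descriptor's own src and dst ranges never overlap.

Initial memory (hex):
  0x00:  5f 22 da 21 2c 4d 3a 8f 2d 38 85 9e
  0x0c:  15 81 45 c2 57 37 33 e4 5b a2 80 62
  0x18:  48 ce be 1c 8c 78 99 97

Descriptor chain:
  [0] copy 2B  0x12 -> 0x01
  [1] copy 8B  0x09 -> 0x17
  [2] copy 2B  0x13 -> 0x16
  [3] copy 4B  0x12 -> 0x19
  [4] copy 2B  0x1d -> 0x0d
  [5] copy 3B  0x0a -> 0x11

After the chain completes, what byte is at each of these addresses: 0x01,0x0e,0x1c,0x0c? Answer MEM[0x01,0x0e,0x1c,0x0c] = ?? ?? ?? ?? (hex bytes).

MEM[0x01,0x0e,0x1c,0x0c] = 33 57 a2 15

  after D0: wrote 2B at 0x01 = 33e4
  after D1: wrote 8B at 0x17 = 38859e158145c257
  after D2: wrote 2B at 0x16 = e45b
  after D3: wrote 4B at 0x19 = 33e45ba2
  after D4: wrote 2B at 0x0d = c257
  after D5: wrote 3B at 0x11 = 859e15
query mem[0x01]=0x33, mem[0x0e]=0x57, mem[0x1c]=0xa2, mem[0x0c]=0x15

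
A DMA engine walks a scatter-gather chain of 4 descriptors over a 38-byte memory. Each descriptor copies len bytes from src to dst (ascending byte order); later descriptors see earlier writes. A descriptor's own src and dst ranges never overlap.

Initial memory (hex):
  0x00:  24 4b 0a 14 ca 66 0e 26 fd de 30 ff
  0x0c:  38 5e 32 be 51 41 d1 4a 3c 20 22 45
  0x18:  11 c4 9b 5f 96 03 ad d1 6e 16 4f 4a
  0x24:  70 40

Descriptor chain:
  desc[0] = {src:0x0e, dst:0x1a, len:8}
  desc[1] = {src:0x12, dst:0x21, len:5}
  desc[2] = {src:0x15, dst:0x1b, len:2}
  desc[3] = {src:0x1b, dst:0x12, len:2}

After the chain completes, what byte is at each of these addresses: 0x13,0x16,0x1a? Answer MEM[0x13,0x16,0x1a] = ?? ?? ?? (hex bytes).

  after D0: wrote 8B at 0x1a = 32be5141d14a3c20
  after D1: wrote 5B at 0x21 = d14a3c2022
  after D2: wrote 2B at 0x1b = 2022
  after D3: wrote 2B at 0x12 = 2022
query mem[0x13]=0x22, mem[0x16]=0x22, mem[0x1a]=0x32

MEM[0x13,0x16,0x1a] = 22 22 32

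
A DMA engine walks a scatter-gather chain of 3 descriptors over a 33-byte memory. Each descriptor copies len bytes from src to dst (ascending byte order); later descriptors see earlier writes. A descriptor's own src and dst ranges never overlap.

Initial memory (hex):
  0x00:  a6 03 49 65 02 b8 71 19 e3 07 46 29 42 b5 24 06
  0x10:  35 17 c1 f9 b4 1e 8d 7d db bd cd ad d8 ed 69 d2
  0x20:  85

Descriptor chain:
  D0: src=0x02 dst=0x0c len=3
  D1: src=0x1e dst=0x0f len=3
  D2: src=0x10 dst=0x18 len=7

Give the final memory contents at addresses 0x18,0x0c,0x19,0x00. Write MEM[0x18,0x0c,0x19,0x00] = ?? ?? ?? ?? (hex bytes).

[0] 0x02->0x0c len=3 : 49 65 02
[1] 0x1e->0x0f len=3 : 69 d2 85
[2] 0x10->0x18 len=7 : d2 85 c1 f9 b4 1e 8d
query mem[0x18]=0xd2, mem[0x0c]=0x49, mem[0x19]=0x85, mem[0x00]=0xa6

MEM[0x18,0x0c,0x19,0x00] = d2 49 85 a6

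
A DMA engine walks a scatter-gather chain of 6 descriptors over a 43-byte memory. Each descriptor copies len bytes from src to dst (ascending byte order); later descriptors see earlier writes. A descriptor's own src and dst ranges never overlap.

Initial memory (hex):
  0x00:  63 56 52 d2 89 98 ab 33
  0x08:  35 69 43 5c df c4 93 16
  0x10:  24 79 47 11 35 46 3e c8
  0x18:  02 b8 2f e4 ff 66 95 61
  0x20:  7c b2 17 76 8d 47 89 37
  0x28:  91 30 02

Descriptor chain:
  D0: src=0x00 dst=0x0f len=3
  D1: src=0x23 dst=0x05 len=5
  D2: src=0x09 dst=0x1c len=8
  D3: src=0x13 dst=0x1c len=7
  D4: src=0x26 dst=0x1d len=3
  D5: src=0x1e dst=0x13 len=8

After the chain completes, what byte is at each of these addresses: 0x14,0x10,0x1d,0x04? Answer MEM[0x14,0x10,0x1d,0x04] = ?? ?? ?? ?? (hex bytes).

MEM[0x14,0x10,0x1d,0x04] = 91 56 89 89

[0] 0x00->0x0f len=3 : 63 56 52
[1] 0x23->0x05 len=5 : 76 8d 47 89 37
[2] 0x09->0x1c len=8 : 37 43 5c df c4 93 63 56
[3] 0x13->0x1c len=7 : 11 35 46 3e c8 02 b8
[4] 0x26->0x1d len=3 : 89 37 91
[5] 0x1e->0x13 len=8 : 37 91 c8 02 b8 56 8d 47
query mem[0x14]=0x91, mem[0x10]=0x56, mem[0x1d]=0x89, mem[0x04]=0x89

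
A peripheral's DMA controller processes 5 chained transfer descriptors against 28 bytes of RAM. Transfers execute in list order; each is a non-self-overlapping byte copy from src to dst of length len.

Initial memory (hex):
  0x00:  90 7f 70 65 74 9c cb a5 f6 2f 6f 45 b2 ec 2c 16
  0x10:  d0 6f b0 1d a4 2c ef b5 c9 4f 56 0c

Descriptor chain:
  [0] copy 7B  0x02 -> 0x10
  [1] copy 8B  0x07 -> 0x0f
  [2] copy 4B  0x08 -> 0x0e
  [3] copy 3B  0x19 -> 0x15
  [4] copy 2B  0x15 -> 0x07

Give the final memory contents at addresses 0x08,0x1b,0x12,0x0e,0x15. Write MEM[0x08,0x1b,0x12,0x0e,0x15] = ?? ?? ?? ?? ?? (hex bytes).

#0 dst[0x10+7] := {0x70,0x65,0x74,0x9c,0xcb,0xa5,0xf6}
#1 dst[0x0f+8] := {0xa5,0xf6,0x2f,0x6f,0x45,0xb2,0xec,0x2c}
#2 dst[0x0e+4] := {0xf6,0x2f,0x6f,0x45}
#3 dst[0x15+3] := {0x4f,0x56,0x0c}
#4 dst[0x07+2] := {0x4f,0x56}
query mem[0x08]=0x56, mem[0x1b]=0x0c, mem[0x12]=0x6f, mem[0x0e]=0xf6, mem[0x15]=0x4f

MEM[0x08,0x1b,0x12,0x0e,0x15] = 56 0c 6f f6 4f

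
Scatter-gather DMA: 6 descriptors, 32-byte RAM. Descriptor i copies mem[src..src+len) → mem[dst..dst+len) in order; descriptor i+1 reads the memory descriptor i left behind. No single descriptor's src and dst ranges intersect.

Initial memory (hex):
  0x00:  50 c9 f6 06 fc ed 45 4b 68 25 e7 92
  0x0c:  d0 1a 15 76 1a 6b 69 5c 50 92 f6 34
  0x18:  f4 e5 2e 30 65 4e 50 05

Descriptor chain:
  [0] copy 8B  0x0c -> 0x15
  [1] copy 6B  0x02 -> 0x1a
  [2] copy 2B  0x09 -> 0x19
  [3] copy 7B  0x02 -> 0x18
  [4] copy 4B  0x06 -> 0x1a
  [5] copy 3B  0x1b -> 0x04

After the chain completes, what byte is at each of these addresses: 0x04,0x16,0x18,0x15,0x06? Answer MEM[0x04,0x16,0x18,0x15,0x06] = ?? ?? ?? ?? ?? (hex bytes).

  after D0: wrote 8B at 0x15 = d01a15761a6b695c
  after D1: wrote 6B at 0x1a = f606fced454b
  after D2: wrote 2B at 0x19 = 25e7
  after D3: wrote 7B at 0x18 = f606fced454b68
  after D4: wrote 4B at 0x1a = 454b6825
  after D5: wrote 3B at 0x04 = 4b6825
query mem[0x04]=0x4b, mem[0x16]=0x1a, mem[0x18]=0xf6, mem[0x15]=0xd0, mem[0x06]=0x25

MEM[0x04,0x16,0x18,0x15,0x06] = 4b 1a f6 d0 25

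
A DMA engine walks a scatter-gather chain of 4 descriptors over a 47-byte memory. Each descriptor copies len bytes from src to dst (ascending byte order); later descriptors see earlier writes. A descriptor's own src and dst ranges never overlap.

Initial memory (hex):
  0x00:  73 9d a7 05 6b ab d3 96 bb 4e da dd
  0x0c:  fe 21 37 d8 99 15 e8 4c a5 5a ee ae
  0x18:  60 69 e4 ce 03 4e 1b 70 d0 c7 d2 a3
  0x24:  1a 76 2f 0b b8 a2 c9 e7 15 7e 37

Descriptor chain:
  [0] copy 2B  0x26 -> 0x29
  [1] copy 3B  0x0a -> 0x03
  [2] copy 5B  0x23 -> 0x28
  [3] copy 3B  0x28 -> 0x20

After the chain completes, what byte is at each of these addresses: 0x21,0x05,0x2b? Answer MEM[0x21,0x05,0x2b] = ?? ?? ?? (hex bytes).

#0 dst[0x29+2] := {0x2f,0x0b}
#1 dst[0x03+3] := {0xda,0xdd,0xfe}
#2 dst[0x28+5] := {0xa3,0x1a,0x76,0x2f,0x0b}
#3 dst[0x20+3] := {0xa3,0x1a,0x76}
query mem[0x21]=0x1a, mem[0x05]=0xfe, mem[0x2b]=0x2f

MEM[0x21,0x05,0x2b] = 1a fe 2f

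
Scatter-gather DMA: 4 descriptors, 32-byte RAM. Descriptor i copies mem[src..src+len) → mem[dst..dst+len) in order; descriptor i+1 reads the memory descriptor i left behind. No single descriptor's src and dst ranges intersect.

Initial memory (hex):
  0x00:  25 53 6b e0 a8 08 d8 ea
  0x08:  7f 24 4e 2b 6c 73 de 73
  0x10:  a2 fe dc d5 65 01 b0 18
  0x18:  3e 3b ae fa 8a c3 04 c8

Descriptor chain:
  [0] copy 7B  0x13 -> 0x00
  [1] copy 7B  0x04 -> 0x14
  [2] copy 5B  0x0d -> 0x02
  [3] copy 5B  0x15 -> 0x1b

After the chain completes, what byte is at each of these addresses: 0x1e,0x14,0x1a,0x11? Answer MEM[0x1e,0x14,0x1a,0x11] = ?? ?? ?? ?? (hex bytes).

MEM[0x1e,0x14,0x1a,0x11] = 7f 18 4e fe

D0: mem[0x00..0x06] <- [d5 65 01 b0 18 3e 3b]
D1: mem[0x14..0x1a] <- [18 3e 3b ea 7f 24 4e]
D2: mem[0x02..0x06] <- [73 de 73 a2 fe]
D3: mem[0x1b..0x1f] <- [3e 3b ea 7f 24]
query mem[0x1e]=0x7f, mem[0x14]=0x18, mem[0x1a]=0x4e, mem[0x11]=0xfe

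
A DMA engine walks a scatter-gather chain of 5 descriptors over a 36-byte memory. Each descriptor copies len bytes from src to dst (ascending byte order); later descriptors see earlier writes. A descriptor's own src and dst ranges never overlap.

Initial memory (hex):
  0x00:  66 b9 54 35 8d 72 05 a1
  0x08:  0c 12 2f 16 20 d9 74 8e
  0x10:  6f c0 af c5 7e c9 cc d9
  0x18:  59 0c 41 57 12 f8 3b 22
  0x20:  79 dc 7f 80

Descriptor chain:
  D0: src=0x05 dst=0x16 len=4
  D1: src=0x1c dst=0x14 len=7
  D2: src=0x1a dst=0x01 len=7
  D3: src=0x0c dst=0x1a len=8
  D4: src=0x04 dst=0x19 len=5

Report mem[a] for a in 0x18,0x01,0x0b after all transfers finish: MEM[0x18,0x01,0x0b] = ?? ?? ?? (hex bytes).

D0: mem[0x16..0x19] <- [72 05 a1 0c]
D1: mem[0x14..0x1a] <- [12 f8 3b 22 79 dc 7f]
D2: mem[0x01..0x07] <- [7f 57 12 f8 3b 22 79]
D3: mem[0x1a..0x21] <- [20 d9 74 8e 6f c0 af c5]
D4: mem[0x19..0x1d] <- [f8 3b 22 79 0c]
query mem[0x18]=0x79, mem[0x01]=0x7f, mem[0x0b]=0x16

MEM[0x18,0x01,0x0b] = 79 7f 16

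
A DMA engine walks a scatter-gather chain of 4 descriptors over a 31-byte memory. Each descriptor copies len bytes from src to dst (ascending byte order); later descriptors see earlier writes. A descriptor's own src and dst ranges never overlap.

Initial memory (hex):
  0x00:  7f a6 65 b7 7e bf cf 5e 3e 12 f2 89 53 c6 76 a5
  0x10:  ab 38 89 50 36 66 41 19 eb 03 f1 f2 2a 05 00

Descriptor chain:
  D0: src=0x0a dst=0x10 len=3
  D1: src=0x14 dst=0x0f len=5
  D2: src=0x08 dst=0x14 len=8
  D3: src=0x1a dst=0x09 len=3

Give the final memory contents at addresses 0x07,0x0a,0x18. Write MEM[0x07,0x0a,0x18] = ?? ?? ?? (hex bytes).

MEM[0x07,0x0a,0x18] = 5e 36 53

[0] 0x0a->0x10 len=3 : f2 89 53
[1] 0x14->0x0f len=5 : 36 66 41 19 eb
[2] 0x08->0x14 len=8 : 3e 12 f2 89 53 c6 76 36
[3] 0x1a->0x09 len=3 : 76 36 2a
query mem[0x07]=0x5e, mem[0x0a]=0x36, mem[0x18]=0x53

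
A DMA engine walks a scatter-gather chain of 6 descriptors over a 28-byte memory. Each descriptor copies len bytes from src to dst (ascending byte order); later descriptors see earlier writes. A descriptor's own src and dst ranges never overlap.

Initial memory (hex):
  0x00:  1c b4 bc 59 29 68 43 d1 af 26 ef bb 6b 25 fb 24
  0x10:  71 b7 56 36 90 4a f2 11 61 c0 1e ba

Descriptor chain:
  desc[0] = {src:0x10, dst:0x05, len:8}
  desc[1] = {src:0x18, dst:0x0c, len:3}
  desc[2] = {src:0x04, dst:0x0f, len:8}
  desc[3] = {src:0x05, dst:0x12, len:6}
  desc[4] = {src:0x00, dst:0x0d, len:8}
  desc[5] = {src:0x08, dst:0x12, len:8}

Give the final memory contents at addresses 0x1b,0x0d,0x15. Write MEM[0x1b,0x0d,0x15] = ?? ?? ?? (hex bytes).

MEM[0x1b,0x0d,0x15] = ba 1c f2

D0: mem[0x05..0x0c] <- [71 b7 56 36 90 4a f2 11]
D1: mem[0x0c..0x0e] <- [61 c0 1e]
D2: mem[0x0f..0x16] <- [29 71 b7 56 36 90 4a f2]
D3: mem[0x12..0x17] <- [71 b7 56 36 90 4a]
D4: mem[0x0d..0x14] <- [1c b4 bc 59 29 71 b7 56]
D5: mem[0x12..0x19] <- [36 90 4a f2 61 1c b4 bc]
query mem[0x1b]=0xba, mem[0x0d]=0x1c, mem[0x15]=0xf2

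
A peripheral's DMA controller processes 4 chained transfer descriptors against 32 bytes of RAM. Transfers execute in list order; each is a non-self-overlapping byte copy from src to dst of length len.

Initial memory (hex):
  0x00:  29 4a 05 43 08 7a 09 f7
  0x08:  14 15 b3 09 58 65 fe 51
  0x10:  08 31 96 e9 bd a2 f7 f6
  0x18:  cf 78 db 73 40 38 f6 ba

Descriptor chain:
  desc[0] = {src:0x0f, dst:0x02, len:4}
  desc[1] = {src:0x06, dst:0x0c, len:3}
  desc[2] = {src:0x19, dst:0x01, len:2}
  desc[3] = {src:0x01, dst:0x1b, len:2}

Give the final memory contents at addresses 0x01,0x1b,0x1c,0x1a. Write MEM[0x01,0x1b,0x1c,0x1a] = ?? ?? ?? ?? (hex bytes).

MEM[0x01,0x1b,0x1c,0x1a] = 78 78 db db

D0: mem[0x02..0x05] <- [51 08 31 96]
D1: mem[0x0c..0x0e] <- [09 f7 14]
D2: mem[0x01..0x02] <- [78 db]
D3: mem[0x1b..0x1c] <- [78 db]
query mem[0x01]=0x78, mem[0x1b]=0x78, mem[0x1c]=0xdb, mem[0x1a]=0xdb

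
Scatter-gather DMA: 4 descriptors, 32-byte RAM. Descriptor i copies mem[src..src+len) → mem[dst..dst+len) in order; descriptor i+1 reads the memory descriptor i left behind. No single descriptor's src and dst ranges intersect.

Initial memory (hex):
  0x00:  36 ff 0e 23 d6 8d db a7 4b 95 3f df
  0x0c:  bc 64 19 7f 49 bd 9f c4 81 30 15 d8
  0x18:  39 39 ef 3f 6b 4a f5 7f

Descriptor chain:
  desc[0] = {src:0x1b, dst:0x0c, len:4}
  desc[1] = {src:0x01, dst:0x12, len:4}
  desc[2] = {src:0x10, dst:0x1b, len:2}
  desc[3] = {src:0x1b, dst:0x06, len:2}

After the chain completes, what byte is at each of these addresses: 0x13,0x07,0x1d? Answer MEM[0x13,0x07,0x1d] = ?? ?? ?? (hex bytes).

MEM[0x13,0x07,0x1d] = 0e bd 4a

#0 dst[0x0c+4] := {0x3f,0x6b,0x4a,0xf5}
#1 dst[0x12+4] := {0xff,0x0e,0x23,0xd6}
#2 dst[0x1b+2] := {0x49,0xbd}
#3 dst[0x06+2] := {0x49,0xbd}
query mem[0x13]=0x0e, mem[0x07]=0xbd, mem[0x1d]=0x4a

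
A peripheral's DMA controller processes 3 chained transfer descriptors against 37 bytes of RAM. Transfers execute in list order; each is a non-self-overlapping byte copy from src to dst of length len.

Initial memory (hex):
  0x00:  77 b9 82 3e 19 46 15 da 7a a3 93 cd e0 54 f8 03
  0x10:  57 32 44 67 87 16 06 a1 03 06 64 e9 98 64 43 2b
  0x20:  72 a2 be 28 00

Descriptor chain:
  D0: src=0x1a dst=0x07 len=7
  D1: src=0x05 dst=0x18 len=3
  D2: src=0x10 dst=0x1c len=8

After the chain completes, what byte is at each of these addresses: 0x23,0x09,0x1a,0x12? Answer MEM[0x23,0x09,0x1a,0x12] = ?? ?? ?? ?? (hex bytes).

  after D0: wrote 7B at 0x07 = 64e99864432b72
  after D1: wrote 3B at 0x18 = 461564
  after D2: wrote 8B at 0x1c = 57324467871606a1
query mem[0x23]=0xa1, mem[0x09]=0x98, mem[0x1a]=0x64, mem[0x12]=0x44

MEM[0x23,0x09,0x1a,0x12] = a1 98 64 44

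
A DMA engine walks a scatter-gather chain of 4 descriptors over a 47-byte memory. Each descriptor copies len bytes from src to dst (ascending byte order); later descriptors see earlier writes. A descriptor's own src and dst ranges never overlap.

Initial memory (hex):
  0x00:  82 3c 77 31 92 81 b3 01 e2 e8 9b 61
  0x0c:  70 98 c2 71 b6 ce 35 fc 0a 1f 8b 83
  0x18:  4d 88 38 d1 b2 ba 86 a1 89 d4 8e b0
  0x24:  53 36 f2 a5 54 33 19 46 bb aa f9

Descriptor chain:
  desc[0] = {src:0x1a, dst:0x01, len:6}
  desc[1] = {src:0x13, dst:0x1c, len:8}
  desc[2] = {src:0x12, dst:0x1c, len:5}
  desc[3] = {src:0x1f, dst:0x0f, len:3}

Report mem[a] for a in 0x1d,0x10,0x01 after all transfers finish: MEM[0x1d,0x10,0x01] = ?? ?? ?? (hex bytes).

MEM[0x1d,0x10,0x01] = fc 8b 38

[0] 0x1a->0x01 len=6 : 38 d1 b2 ba 86 a1
[1] 0x13->0x1c len=8 : fc 0a 1f 8b 83 4d 88 38
[2] 0x12->0x1c len=5 : 35 fc 0a 1f 8b
[3] 0x1f->0x0f len=3 : 1f 8b 4d
query mem[0x1d]=0xfc, mem[0x10]=0x8b, mem[0x01]=0x38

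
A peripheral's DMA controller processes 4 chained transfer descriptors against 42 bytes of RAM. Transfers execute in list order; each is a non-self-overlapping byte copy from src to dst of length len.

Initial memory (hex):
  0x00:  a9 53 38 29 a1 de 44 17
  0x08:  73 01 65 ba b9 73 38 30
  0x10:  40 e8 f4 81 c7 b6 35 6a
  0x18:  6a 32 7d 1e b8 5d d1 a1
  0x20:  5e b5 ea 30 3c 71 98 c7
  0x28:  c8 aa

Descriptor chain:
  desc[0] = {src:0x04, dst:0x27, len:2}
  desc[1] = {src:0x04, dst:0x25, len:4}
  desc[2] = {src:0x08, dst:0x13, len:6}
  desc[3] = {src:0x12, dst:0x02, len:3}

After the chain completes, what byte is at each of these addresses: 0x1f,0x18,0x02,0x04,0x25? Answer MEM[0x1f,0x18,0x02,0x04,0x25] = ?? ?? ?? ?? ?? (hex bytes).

MEM[0x1f,0x18,0x02,0x04,0x25] = a1 73 f4 01 a1

D0: mem[0x27..0x28] <- [a1 de]
D1: mem[0x25..0x28] <- [a1 de 44 17]
D2: mem[0x13..0x18] <- [73 01 65 ba b9 73]
D3: mem[0x02..0x04] <- [f4 73 01]
query mem[0x1f]=0xa1, mem[0x18]=0x73, mem[0x02]=0xf4, mem[0x04]=0x01, mem[0x25]=0xa1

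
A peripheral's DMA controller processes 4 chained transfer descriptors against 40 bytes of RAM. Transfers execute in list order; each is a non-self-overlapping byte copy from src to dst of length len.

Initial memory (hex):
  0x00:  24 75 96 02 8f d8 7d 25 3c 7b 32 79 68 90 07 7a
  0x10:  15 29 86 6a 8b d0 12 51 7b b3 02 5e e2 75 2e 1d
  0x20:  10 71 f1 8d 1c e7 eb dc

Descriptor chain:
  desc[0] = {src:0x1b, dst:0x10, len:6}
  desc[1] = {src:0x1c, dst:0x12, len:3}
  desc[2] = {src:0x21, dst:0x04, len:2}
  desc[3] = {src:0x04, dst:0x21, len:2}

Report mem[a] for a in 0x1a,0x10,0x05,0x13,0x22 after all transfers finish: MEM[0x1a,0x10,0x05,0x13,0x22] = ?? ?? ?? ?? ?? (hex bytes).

MEM[0x1a,0x10,0x05,0x13,0x22] = 02 5e f1 75 f1

#0 dst[0x10+6] := {0x5e,0xe2,0x75,0x2e,0x1d,0x10}
#1 dst[0x12+3] := {0xe2,0x75,0x2e}
#2 dst[0x04+2] := {0x71,0xf1}
#3 dst[0x21+2] := {0x71,0xf1}
query mem[0x1a]=0x02, mem[0x10]=0x5e, mem[0x05]=0xf1, mem[0x13]=0x75, mem[0x22]=0xf1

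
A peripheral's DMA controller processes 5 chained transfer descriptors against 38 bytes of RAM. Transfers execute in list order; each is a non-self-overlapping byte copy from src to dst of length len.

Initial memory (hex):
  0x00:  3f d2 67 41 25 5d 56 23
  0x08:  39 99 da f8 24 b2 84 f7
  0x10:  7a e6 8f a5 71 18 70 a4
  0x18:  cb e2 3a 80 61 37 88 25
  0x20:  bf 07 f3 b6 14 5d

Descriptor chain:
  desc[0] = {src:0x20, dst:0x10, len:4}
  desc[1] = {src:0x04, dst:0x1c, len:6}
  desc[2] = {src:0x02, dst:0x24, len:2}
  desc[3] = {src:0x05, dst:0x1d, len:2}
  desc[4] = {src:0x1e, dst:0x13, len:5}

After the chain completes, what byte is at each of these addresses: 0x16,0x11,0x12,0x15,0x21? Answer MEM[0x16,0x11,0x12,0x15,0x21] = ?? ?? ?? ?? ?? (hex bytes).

MEM[0x16,0x11,0x12,0x15,0x21] = 99 07 f3 39 99

D0: mem[0x10..0x13] <- [bf 07 f3 b6]
D1: mem[0x1c..0x21] <- [25 5d 56 23 39 99]
D2: mem[0x24..0x25] <- [67 41]
D3: mem[0x1d..0x1e] <- [5d 56]
D4: mem[0x13..0x17] <- [56 23 39 99 f3]
query mem[0x16]=0x99, mem[0x11]=0x07, mem[0x12]=0xf3, mem[0x15]=0x39, mem[0x21]=0x99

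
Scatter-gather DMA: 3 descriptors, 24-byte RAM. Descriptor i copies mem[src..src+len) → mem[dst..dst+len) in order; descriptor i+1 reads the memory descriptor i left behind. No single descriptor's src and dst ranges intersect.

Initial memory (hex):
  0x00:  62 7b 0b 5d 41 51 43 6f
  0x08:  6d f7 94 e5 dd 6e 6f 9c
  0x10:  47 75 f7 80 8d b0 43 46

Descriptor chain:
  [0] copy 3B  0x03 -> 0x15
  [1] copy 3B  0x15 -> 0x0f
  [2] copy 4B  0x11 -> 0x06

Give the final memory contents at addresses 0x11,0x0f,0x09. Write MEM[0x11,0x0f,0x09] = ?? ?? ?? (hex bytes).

D0: mem[0x15..0x17] <- [5d 41 51]
D1: mem[0x0f..0x11] <- [5d 41 51]
D2: mem[0x06..0x09] <- [51 f7 80 8d]
query mem[0x11]=0x51, mem[0x0f]=0x5d, mem[0x09]=0x8d

MEM[0x11,0x0f,0x09] = 51 5d 8d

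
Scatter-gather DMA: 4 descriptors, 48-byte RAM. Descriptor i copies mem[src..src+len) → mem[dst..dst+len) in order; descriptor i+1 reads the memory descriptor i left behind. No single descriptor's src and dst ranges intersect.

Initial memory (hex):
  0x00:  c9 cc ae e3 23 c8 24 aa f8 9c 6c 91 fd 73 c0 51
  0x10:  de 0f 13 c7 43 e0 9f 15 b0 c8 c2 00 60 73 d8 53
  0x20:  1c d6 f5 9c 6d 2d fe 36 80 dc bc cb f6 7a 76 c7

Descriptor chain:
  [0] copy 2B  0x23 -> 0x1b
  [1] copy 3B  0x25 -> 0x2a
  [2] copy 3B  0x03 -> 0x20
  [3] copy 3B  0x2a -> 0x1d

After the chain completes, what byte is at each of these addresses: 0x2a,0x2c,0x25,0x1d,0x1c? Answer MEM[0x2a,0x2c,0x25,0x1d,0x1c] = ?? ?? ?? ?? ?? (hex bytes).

MEM[0x2a,0x2c,0x25,0x1d,0x1c] = 2d 36 2d 2d 6d

  after D0: wrote 2B at 0x1b = 9c6d
  after D1: wrote 3B at 0x2a = 2dfe36
  after D2: wrote 3B at 0x20 = e323c8
  after D3: wrote 3B at 0x1d = 2dfe36
query mem[0x2a]=0x2d, mem[0x2c]=0x36, mem[0x25]=0x2d, mem[0x1d]=0x2d, mem[0x1c]=0x6d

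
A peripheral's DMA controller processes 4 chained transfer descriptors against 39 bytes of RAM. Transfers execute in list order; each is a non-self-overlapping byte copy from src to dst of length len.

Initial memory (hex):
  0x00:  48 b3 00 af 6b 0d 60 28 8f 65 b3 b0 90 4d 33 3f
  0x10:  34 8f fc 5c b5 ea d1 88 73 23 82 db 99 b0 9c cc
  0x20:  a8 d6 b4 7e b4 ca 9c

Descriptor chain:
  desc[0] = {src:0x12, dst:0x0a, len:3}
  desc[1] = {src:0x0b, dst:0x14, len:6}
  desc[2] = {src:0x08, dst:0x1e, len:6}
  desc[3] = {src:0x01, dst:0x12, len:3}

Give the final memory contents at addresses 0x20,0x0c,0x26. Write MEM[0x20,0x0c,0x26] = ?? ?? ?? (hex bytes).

MEM[0x20,0x0c,0x26] = fc b5 9c

  after D0: wrote 3B at 0x0a = fc5cb5
  after D1: wrote 6B at 0x14 = 5cb54d333f34
  after D2: wrote 6B at 0x1e = 8f65fc5cb54d
  after D3: wrote 3B at 0x12 = b300af
query mem[0x20]=0xfc, mem[0x0c]=0xb5, mem[0x26]=0x9c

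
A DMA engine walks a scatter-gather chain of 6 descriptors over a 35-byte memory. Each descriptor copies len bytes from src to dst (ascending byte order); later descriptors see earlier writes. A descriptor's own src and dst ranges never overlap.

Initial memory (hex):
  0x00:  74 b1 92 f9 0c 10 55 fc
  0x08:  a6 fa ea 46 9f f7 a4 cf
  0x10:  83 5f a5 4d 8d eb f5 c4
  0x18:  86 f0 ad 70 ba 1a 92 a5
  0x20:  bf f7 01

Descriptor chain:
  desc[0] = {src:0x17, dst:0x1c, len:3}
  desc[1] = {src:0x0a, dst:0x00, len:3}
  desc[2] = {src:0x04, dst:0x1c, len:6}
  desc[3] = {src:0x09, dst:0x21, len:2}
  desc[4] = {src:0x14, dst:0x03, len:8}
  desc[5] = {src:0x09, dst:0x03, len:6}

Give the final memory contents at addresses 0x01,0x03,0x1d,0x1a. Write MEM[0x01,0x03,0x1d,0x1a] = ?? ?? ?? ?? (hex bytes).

#0 dst[0x1c+3] := {0xc4,0x86,0xf0}
#1 dst[0x00+3] := {0xea,0x46,0x9f}
#2 dst[0x1c+6] := {0x0c,0x10,0x55,0xfc,0xa6,0xfa}
#3 dst[0x21+2] := {0xfa,0xea}
#4 dst[0x03+8] := {0x8d,0xeb,0xf5,0xc4,0x86,0xf0,0xad,0x70}
#5 dst[0x03+6] := {0xad,0x70,0x46,0x9f,0xf7,0xa4}
query mem[0x01]=0x46, mem[0x03]=0xad, mem[0x1d]=0x10, mem[0x1a]=0xad

MEM[0x01,0x03,0x1d,0x1a] = 46 ad 10 ad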